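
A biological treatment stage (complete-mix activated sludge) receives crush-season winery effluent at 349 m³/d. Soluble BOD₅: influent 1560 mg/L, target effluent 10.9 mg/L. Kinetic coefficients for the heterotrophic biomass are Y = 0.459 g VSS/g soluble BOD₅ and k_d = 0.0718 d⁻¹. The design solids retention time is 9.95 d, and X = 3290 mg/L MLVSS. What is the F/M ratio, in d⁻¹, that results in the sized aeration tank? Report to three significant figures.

Steady-state biomass mass balance: V·X·(1 + k_d·θ_c) = Y·Q·(S₀ − S)·θ_c, so V = 0.459 × 349 × (1560 − 10.9) × 9.95 / [3290 × (1 + 0.0718 × 9.95)] = 2.47×10^6 / 5640 = 437.8 m³.
F/M = Q·S₀ / (V·X) = 349 × 1560 / (437.8 × 3290) = 0.3780 g soluble BOD₅·(g VSS·d)⁻¹.

F/M ≈ 0.378 d⁻¹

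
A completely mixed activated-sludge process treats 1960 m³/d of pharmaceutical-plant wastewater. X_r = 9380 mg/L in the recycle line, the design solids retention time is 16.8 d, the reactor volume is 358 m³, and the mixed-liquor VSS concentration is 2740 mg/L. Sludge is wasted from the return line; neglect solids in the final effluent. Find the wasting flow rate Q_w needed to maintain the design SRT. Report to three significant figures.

Wasting from the return line (neglecting effluent solids): Q_w = V·X / (θ_c·X_r) = 358.0 × 2740 / (16.8 × 9380) = 6.225 m³/d.

Q_w ≈ 6.22 m³/d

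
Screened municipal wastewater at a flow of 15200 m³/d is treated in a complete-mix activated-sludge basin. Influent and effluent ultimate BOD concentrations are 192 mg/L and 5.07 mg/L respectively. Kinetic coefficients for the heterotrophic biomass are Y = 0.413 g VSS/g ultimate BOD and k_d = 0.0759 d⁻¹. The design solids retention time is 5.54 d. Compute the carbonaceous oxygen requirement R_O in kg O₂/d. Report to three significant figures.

The observed yield is Y_obs = Y/(1 + k_d·θ_c) = 0.413 / (1 + 0.0759 × 5.54) = 0.413 / 1.420 = 0.2907 g VSS per g ultimate BOD removed.
Mass of ultimate BOD removed per day: Q(S₀ − S) = 15200 × 186.9 g/m³ = 2841 kg/d.
P_X = Y_obs·Q·(S₀ − S) = 0.2907 × 2841 = 826.1 kg VSS/d.
R_O = Q·ΔS − 1.42 P_X = 2841 − 1173 = 1668 kg O₂/d.

R_O ≈ 1670 kg O₂/d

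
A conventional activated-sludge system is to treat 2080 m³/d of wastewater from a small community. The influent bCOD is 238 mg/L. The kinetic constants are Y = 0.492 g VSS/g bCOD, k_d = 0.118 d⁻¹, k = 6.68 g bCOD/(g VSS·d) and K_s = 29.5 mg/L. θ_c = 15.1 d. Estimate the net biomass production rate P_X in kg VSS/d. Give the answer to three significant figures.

P_X ≈ 86.9 kg VSS/d

For a completely mixed reactor with recycle the Lawrence–McCarty relation gives S = K_s·(1 + k_d·θ_c) / [θ_c·(Y·k − k_d) − 1] = 29.5 × (1 + 0.118 × 15.1) / [15.1 × (0.492 × 6.68 − 0.118) − 1] = 82.06 / 46.85 = 1.752 mg/L.
The observed yield is Y_obs = Y/(1 + k_d·θ_c) = 0.492 / (1 + 0.118 × 15.1) = 0.492 / 2.782 = 0.1769 g VSS per g bCOD removed.
Substrate removed = Q·(S₀ − S) = 2080 m³/d × (238 − 1.75) g/m³ = 4.91×10^5 g/d = 491.4 kg/d.
Biomass produced: P_X = Y_obs·Q·ΔS = 0.1769 × 491.4 ≈ 86.91 kg VSS/d.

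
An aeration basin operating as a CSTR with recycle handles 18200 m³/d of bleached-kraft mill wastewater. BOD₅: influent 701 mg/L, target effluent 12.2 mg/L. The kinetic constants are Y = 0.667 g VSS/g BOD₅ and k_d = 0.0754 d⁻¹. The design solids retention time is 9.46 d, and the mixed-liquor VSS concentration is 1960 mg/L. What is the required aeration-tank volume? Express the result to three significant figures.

V ≈ 23600 m³

Rearranging the biomass balance for a CMAS with decay, V = Y·Q·ΔS·θ_c / [X·(1+k_d θ_c)] = 0.667 × 18200 × (701 − 12.2) × 9.46 / [1960 × (1 + 0.0754 × 9.46)] = 7.91×10^7 / 3358 = 23556 m³.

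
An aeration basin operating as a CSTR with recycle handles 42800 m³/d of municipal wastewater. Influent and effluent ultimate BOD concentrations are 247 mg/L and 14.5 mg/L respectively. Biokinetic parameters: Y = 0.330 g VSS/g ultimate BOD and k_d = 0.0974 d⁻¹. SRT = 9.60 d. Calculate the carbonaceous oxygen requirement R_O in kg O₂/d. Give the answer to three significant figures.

The observed yield is Y_obs = Y/(1 + k_d·θ_c) = 0.330 / (1 + 0.0974 × 9.60) = 0.330 / 1.935 = 0.1705 g VSS per g ultimate BOD removed.
Substrate removed = Q·(S₀ − S) = 42800 m³/d × (247 − 14.5) g/m³ = 9.95×10^6 g/d = 9951 kg/d.
Biomass synthesised: P_X = Y_obs × 9951 = 1697 kg VSS/d.
Carbonaceous O₂ demand = substrate oxidised − cell-mass equivalent = 9951 − 1.42 × 1697 = 7541 kg O₂/d.

R_O ≈ 7540 kg O₂/d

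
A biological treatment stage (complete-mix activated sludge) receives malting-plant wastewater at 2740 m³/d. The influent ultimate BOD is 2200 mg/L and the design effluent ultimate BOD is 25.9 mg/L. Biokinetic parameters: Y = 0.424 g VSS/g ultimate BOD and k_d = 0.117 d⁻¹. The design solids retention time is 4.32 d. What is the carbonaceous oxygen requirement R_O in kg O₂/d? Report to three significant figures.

The observed yield is Y_obs = Y/(1 + k_d·θ_c) = 0.424 / (1 + 0.117 × 4.32) = 0.424 / 1.505 = 0.2816 g VSS per g ultimate BOD removed.
ΔS = 2200 − 25.9 = 2174 mg/L, so the substrate removal rate is 2740 × 2174/1000 = 5957 kg ultimate BOD/d.
Biomass synthesised: P_X = Y_obs × 5957 = 1678 kg VSS/d.
Carbonaceous O₂ demand = substrate oxidised − cell-mass equivalent = 5957 − 1.42 × 1678 = 3575 kg O₂/d.

R_O ≈ 3570 kg O₂/d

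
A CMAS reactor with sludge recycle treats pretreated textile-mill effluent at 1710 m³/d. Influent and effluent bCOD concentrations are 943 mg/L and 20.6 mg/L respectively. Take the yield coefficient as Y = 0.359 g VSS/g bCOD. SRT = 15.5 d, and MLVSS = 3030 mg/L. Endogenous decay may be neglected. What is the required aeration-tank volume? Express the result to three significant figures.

V ≈ 2900 m³

Biomass mass balance (decay neglected): V·X = Y·Q·(S₀ − S)·θ_c, so V = 0.359 × 1710 × (943 − 20.6) × 15.5 / 3030 = 2897 m³.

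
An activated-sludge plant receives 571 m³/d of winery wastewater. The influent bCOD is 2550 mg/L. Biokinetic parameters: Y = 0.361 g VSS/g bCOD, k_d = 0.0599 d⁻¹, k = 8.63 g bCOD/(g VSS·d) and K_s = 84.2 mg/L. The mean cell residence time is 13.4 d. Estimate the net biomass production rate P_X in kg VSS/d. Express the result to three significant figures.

For a completely mixed reactor with recycle the Lawrence–McCarty relation gives S = K_s·(1 + k_d·θ_c) / [θ_c·(Y·k − k_d) − 1] = 84.2 × (1 + 0.0599 × 13.4) / [13.4 × (0.361 × 8.63 − 0.0599) − 1] = 151.8 / 39.94 = 3.800 mg/L.
Observed yield with endogenous decay: Y_obs = Y / (1 + k_d·θ_c) = 0.361 / (1 + 0.0599 × 13.4) = 0.361 / 1.803 = 0.2003 g VSS/g bCOD.
ΔS = 2550 − 3.80 = 2546 mg/L, so the substrate removal rate is 571 × 2546/1000 = 1454 kg bCOD/d.
P_X = Y_obs · Q(S₀ − S) = 0.2003 × 1454 = 291.2 kg VSS/d.

P_X ≈ 291 kg VSS/d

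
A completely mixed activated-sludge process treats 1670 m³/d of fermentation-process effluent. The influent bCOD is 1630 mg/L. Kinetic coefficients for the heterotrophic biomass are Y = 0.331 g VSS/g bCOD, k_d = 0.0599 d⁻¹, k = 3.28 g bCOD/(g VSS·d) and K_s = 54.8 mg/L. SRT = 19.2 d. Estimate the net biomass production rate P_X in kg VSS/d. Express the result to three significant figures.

For a completely mixed reactor with recycle the Lawrence–McCarty relation gives S = K_s·(1 + k_d·θ_c) / [θ_c·(Y·k − k_d) − 1] = 54.8 × (1 + 0.0599 × 19.2) / [19.2 × (0.331 × 3.28 − 0.0599) − 1] = 117.8 / 18.69 = 6.302 mg/L.
Correct the yield for decay: Y_obs = Y/(1 + k_d θ_c) = 0.331 / (1 + 0.0599 × 19.2) = 0.331 / 2.150 = 0.1539.
Substrate removed = Q·(S₀ − S) = 1670 m³/d × (1630 − 6.30) g/m³ = 2.71×10^6 g/d = 2712 kg/d.
So the net sludge growth is P_X = 0.1539 × 2712 = 417.4 kg VSS/d.

P_X ≈ 417 kg VSS/d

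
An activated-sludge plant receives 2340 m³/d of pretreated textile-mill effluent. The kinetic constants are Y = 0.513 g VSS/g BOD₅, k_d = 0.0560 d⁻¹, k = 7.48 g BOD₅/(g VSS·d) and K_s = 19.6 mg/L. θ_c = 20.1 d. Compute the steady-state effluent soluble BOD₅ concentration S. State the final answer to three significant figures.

S ≈ 0.555 mg/L

Effluent substrate depends only on kinetics and SRT: S = K_s(1 + k_d θ_c) / [θ_c(Yk − k_d) − 1] = 19.6 × (1 + 0.0560 × 20.1) / [20.1 × (0.513 × 7.48 − 0.0560) − 1] = 41.66 / 75.00 = 0.5555 mg/L.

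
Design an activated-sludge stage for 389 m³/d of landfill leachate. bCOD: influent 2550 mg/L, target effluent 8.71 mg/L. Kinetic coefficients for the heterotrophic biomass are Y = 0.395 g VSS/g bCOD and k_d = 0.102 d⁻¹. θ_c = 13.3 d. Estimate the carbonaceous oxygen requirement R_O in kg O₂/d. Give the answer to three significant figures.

R_O ≈ 753 kg O₂/d

Observed yield with endogenous decay: Y_obs = Y / (1 + k_d·θ_c) = 0.395 / (1 + 0.102 × 13.3) = 0.395 / 2.357 = 0.1676 g VSS/g bCOD.
Q·(S₀ − S) = 389 × (2550 − 8.71) × 10⁻³ = 988.6 kg/d removed.
Net sludge production P_X = 0.1676 × 988.6 = 165.7 kg VSS/d.
R_O = Q·ΔS − 1.42 P_X = 988.6 − 235.3 = 753.3 kg O₂/d.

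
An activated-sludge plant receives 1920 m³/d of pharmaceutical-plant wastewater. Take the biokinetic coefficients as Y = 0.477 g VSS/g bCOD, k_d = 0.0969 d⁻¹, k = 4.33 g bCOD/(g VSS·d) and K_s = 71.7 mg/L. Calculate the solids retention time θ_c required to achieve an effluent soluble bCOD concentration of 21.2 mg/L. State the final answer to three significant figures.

θ_c ≈ 2.67 d

From 1/θ_c = Y·k·S/(K_s + S) − k_d: Y·k·S/(K_s+S) = 0.477 × 4.33 × 21.2 / (71.7 + 21.2) = 0.4713 d⁻¹.
Then 1/θ_c = μ − k_d = 0.4713 − 0.0969 = 0.3744 d⁻¹, giving θ_c = 2.671 d.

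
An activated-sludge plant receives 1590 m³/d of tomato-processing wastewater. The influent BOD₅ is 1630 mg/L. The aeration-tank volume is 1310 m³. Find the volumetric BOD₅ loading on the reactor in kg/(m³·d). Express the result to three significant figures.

L_v ≈ 1.98 kg BOD₅/(m³·d)

Applied BOD₅ load per unit volume = Q·S₀/V = (1590 × 1630/1000)/1310 = 1.978 kg BOD₅·m⁻³·d⁻¹.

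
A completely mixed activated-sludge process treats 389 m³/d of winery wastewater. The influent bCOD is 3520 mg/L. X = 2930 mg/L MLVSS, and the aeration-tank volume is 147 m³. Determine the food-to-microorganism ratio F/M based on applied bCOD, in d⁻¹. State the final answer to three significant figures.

Food-to-microorganism ratio F/M = Q S₀ / (V X) = 389 × 3520 / (147.0 × 2930) = 3.179 d⁻¹.

F/M ≈ 3.18 d⁻¹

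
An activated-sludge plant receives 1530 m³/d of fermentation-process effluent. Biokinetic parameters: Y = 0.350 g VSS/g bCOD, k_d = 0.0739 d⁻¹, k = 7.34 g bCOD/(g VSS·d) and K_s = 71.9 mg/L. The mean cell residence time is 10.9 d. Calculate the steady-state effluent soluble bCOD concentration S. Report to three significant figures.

S ≈ 4.96 mg/L

Effluent substrate depends only on kinetics and SRT: S = K_s(1 + k_d θ_c) / [θ_c(Yk − k_d) − 1] = 71.9 × (1 + 0.0739 × 10.9) / [10.9 × (0.350 × 7.34 − 0.0739) − 1] = 129.8 / 26.20 = 4.955 mg/L.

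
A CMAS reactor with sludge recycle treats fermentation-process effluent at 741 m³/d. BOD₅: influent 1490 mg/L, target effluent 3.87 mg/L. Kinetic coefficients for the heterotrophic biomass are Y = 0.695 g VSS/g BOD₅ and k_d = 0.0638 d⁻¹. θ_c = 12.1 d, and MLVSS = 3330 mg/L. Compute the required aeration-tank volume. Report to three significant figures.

V ≈ 1570 m³

Steady-state biomass mass balance: V·X·(1 + k_d·θ_c) = Y·Q·(S₀ − S)·θ_c, so V = 0.695 × 741 × (1490 − 3.87) × 12.1 / [3330 × (1 + 0.0638 × 12.1)] = 9.26×10^6 / 5901 = 1569 m³.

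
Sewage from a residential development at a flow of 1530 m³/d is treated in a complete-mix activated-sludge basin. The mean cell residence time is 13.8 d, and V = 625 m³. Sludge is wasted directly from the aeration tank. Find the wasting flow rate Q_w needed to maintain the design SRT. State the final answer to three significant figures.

Q_w ≈ 45.3 m³/d

With mixed-liquor wasting, θ_c = V/Q_w, so Q_w = V/θ_c = 625.0/13.8 = 45.29 m³/d.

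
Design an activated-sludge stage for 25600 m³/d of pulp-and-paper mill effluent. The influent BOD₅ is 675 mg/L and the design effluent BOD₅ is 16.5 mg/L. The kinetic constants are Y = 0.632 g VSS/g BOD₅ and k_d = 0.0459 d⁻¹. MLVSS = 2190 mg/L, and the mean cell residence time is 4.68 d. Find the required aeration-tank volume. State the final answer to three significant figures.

From the SRT design equation V = Y Q (S₀−S) θ_c / [X (1 + k_d θ_c)] = 0.632 × 25600 × (675 − 16.5) × 4.68 / [2190 × (1 + 0.0459 × 4.68)] = 4.99×10^7 / 2660 = 18742 m³.

V ≈ 18700 m³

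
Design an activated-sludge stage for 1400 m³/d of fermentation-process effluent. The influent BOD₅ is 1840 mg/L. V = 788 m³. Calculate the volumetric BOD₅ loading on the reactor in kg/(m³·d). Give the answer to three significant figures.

L_v = Q S₀ / V = 1400 × 1840 × 10⁻³ / 788.0 = 3.269 kg/(m³·d).

L_v ≈ 3.27 kg BOD₅/(m³·d)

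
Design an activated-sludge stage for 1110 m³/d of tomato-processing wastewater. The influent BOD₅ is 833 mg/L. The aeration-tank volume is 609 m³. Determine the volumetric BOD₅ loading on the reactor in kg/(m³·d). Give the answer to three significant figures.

L_v = Q S₀ / V = 1110 × 833 × 10⁻³ / 609.0 = 1.518 kg/(m³·d).

L_v ≈ 1.52 kg BOD₅/(m³·d)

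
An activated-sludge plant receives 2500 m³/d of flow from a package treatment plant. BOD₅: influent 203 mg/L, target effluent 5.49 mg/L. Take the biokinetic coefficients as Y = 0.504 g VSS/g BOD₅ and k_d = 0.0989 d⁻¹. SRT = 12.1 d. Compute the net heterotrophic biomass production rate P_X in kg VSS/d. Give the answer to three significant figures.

P_X ≈ 113 kg VSS/d

The observed yield is Y_obs = Y/(1 + k_d·θ_c) = 0.504 / (1 + 0.0989 × 12.1) = 0.504 / 2.197 = 0.2294 g VSS per g BOD₅ removed.
Mass of BOD₅ removed per day: Q(S₀ − S) = 2500 × 197.5 g/m³ = 493.8 kg/d.
So the net sludge growth is P_X = 0.2294 × 493.8 = 113.3 kg VSS/d.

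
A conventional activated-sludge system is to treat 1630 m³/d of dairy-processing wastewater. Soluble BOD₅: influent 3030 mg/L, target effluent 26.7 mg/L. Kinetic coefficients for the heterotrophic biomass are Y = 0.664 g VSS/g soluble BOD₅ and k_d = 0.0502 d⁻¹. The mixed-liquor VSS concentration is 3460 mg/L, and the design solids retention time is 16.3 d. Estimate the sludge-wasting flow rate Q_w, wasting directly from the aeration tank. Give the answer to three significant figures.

From the SRT design equation V = Y Q (S₀−S) θ_c / [X (1 + k_d θ_c)] = 0.664 × 1630 × (3030 − 26.7) × 16.3 / [3460 × (1 + 0.0502 × 16.3)] = 5.3×10^7 / 6291 = 8422 m³.
With mixed-liquor wasting, θ_c = V/Q_w, so Q_w = V/θ_c = 8422/16.3 = 516.7 m³/d.

Q_w ≈ 517 m³/d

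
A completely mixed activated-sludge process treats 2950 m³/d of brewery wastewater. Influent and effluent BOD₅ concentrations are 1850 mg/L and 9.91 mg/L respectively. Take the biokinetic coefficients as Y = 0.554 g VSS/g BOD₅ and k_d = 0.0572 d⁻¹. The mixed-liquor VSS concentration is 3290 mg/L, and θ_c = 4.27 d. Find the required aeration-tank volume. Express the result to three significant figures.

V ≈ 3140 m³

From the SRT design equation V = Y Q (S₀−S) θ_c / [X (1 + k_d θ_c)] = 0.554 × 2950 × (1850 − 9.91) × 4.27 / [3290 × (1 + 0.0572 × 4.27)] = 1.28×10^7 / 4094 = 3137 m³.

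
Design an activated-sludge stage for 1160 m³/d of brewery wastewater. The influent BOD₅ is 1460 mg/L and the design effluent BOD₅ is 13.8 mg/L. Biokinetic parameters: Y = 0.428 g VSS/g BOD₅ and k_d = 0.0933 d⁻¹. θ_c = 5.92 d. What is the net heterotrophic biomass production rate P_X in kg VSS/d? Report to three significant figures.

P_X ≈ 463 kg VSS/d

Y_obs = Y / (1 + k_d θ_c) = 0.428 / (1 + 0.0933 × 5.92) = 0.428 / 1.552 = 0.2757.
Substrate removed = Q·(S₀ − S) = 1160 m³/d × (1460 − 13.8) g/m³ = 1.68×10^6 g/d = 1678 kg/d.
Biomass produced: P_X = Y_obs·Q·ΔS = 0.2757 × 1678 ≈ 462.5 kg VSS/d.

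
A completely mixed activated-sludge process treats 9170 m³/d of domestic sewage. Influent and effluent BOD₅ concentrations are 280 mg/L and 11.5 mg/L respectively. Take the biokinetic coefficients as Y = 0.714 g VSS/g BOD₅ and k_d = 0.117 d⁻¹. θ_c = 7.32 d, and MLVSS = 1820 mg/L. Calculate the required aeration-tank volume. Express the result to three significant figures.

Rearranging the biomass balance for a CMAS with decay, V = Y·Q·ΔS·θ_c / [X·(1+k_d θ_c)] = 0.714 × 9170 × (280 − 11.5) × 7.32 / [1820 × (1 + 0.117 × 7.32)] = 1.29×10^7 / 3379 = 3809 m³.

V ≈ 3810 m³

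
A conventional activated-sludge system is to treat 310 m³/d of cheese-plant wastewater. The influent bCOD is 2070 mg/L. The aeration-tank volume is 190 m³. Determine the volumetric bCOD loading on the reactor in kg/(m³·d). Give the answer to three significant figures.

L_v ≈ 3.38 kg bCOD/(m³·d)

L_v = Q S₀ / V = 310 × 2070 × 10⁻³ / 190.0 = 3.377 kg/(m³·d).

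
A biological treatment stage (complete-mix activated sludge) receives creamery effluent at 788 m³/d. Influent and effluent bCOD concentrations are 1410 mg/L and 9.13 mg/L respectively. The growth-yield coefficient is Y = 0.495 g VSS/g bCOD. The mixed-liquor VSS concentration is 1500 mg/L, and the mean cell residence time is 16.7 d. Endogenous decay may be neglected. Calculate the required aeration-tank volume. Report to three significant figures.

V ≈ 6080 m³

With k_d = 0 the design equation reduces to V = Y Q (S₀−S) θ_c / X = 0.495 × 788 × (1410 − 9.13) × 16.7 / 1500 = 6084 m³.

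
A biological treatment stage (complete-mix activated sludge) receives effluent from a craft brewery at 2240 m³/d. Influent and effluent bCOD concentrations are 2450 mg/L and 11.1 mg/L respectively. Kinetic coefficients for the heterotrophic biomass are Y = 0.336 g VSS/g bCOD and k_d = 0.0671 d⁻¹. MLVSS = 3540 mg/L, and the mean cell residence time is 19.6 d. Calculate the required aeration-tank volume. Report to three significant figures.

V ≈ 4390 m³

From the SRT design equation V = Y Q (S₀−S) θ_c / [X (1 + k_d θ_c)] = 0.336 × 2240 × (2450 − 11.1) × 19.6 / [3540 × (1 + 0.0671 × 19.6)] = 3.6×10^7 / 8196 = 4390 m³.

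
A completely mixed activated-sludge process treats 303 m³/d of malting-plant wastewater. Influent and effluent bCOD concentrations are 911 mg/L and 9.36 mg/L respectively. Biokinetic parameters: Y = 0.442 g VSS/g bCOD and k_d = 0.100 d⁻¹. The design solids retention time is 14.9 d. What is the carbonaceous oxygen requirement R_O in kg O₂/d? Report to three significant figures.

The observed yield is Y_obs = Y/(1 + k_d·θ_c) = 0.442 / (1 + 0.100 × 14.9) = 0.442 / 2.490 = 0.1775 g VSS per g bCOD removed.
Mass of bCOD removed per day: Q(S₀ − S) = 303 × 901.6 g/m³ = 273.2 kg/d.
P_X = Y_obs·Q·(S₀ − S) = 0.1775 × 273.2 = 48.50 kg VSS/d.
Carbonaceous O₂ demand = substrate oxidised − cell-mass equivalent = 273.2 − 1.42 × 48.50 = 204.3 kg O₂/d.

R_O ≈ 204 kg O₂/d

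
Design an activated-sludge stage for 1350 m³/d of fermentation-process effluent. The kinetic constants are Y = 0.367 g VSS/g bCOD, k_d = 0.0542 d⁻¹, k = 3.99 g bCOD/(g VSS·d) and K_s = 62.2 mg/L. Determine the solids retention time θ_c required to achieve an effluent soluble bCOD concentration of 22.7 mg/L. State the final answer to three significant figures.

θ_c ≈ 2.96 d

Specific growth rate at S = 22.7 mg/L: μ = YkS/(K_s+S) = 0.367·3.99·22.7/(62.2+22.7) = 0.3915 d⁻¹.
Then 1/θ_c = μ − k_d = 0.3915 − 0.0542 = 0.3373 d⁻¹, giving θ_c = 2.965 d.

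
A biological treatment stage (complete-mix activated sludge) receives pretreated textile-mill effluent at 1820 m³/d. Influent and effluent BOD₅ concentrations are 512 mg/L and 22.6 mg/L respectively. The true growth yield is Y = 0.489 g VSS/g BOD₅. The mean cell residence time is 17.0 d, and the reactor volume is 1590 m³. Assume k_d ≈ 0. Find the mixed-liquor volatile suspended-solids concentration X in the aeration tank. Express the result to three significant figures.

X ≈ 4660 mg/L

X = Y·Q·ΔS·θ_c / V = 0.489 × 1820 × (512 − 22.6) × 17.0 / 1590 = 4657 mg/L.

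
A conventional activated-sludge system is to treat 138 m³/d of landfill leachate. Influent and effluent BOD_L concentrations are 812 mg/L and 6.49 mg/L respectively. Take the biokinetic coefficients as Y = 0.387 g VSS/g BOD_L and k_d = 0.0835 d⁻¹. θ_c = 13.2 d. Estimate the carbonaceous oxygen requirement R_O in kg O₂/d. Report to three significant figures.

R_O ≈ 82.1 kg O₂/d

The observed yield is Y_obs = Y/(1 + k_d·θ_c) = 0.387 / (1 + 0.0835 × 13.2) = 0.387 / 2.102 = 0.1841 g VSS per g BOD_L removed.
Mass of BOD_L removed per day: Q(S₀ − S) = 138 × 805.5 g/m³ = 111.2 kg/d.
P_X = Y_obs·Q·(S₀ − S) = 0.1841 × 111.2 = 20.46 kg VSS/d.
Carbonaceous O₂ demand = substrate oxidised − cell-mass equivalent = 111.2 − 1.42 × 20.46 = 82.10 kg O₂/d.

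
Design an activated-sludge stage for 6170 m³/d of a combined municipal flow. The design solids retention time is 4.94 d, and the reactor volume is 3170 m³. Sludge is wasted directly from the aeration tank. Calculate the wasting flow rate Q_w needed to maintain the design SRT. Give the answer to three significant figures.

Q_w ≈ 642 m³/d

Wasting from the aeration tank: Q_w = V / θ_c = 3170 / 4.94 = 641.7 m³/d.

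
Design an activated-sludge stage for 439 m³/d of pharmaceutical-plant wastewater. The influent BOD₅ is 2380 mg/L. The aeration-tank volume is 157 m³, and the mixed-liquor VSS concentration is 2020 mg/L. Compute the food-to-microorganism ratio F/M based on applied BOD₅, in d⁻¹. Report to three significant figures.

F/M ≈ 3.29 d⁻¹

Food-to-microorganism ratio F/M = Q S₀ / (V X) = 439 × 2380 / (157.0 × 2020) = 3.295 d⁻¹.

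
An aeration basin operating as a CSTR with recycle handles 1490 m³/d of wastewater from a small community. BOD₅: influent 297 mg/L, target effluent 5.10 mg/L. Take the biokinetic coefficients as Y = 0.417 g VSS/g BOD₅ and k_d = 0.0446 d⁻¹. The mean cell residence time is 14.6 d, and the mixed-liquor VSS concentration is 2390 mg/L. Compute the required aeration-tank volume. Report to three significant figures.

V ≈ 671 m³

Rearranging the biomass balance for a CMAS with decay, V = Y·Q·ΔS·θ_c / [X·(1+k_d θ_c)] = 0.417 × 1490 × (297 − 5.10) × 14.6 / [2390 × (1 + 0.0446 × 14.6)] = 2.65×10^6 / 3946 = 671.0 m³.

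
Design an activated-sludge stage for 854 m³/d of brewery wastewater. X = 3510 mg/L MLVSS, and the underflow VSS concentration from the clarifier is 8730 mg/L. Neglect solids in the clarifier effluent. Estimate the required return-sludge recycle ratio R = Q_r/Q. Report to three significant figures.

R ≈ 0.672

Solids balance on the clarifier gives (1+R)X = R·X_r, so R = X/(X_r − X) = 3510 / (8730 − 3510) = 0.6724.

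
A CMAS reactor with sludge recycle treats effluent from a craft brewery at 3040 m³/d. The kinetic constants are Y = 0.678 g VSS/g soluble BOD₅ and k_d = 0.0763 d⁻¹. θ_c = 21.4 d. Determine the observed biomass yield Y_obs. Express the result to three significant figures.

Y_obs ≈ 0.258 g VSS/g soluble BOD₅

Correct the yield for decay: Y_obs = Y/(1 + k_d θ_c) = 0.678 / (1 + 0.0763 × 21.4) = 0.678 / 2.633 = 0.2575.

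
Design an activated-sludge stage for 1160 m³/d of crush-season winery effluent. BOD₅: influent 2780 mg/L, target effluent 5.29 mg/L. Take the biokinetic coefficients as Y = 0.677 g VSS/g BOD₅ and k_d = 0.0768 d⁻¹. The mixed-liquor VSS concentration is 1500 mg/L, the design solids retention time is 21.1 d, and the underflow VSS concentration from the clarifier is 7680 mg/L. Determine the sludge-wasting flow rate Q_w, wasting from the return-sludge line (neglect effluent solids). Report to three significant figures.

From the SRT design equation V = Y Q (S₀−S) θ_c / [X (1 + k_d θ_c)] = 0.677 × 1160 × (2780 − 5.29) × 21.1 / [1500 × (1 + 0.0768 × 21.1)] = 4.6×10^7 / 3931 = 11697 m³.
Wasting from the return line (neglecting effluent solids): Q_w = V·X / (θ_c·X_r) = 11697 × 1500 / (21.1 × 7680) = 108.3 m³/d.

Q_w ≈ 108 m³/d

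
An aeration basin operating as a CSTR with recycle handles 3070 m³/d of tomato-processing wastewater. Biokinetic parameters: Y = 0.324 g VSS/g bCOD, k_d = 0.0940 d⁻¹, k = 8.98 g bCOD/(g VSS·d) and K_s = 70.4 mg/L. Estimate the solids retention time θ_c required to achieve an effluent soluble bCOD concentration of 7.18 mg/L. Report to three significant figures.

From 1/θ_c = Y·k·S/(K_s + S) − k_d: Y·k·S/(K_s+S) = 0.324 × 8.98 × 7.18 / (70.4 + 7.18) = 0.2693 d⁻¹.
θ_c = 1/(μ − k_d) = 1/(0.2693 − 0.0940) = 1/0.1753 = 5.705 d.

θ_c ≈ 5.71 d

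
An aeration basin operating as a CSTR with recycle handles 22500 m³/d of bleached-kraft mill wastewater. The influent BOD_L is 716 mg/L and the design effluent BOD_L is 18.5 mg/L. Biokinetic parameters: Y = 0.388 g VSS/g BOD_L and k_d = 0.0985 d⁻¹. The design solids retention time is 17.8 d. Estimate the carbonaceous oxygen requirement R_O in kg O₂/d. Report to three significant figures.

The observed yield is Y_obs = Y/(1 + k_d·θ_c) = 0.388 / (1 + 0.0985 × 17.8) = 0.388 / 2.753 = 0.1409 g VSS per g BOD_L removed.
ΔS = 716 − 18.5 = 697.5 mg/L, so the substrate removal rate is 22500 × 697.5/1000 = 15694 kg BOD_L/d.
Net sludge production P_X = 0.1409 × 15694 = 2212 kg VSS/d.
Carbonaceous O₂ demand = substrate oxidised − cell-mass equivalent = 15694 − 1.42 × 2212 = 12553 kg O₂/d.

R_O ≈ 12600 kg O₂/d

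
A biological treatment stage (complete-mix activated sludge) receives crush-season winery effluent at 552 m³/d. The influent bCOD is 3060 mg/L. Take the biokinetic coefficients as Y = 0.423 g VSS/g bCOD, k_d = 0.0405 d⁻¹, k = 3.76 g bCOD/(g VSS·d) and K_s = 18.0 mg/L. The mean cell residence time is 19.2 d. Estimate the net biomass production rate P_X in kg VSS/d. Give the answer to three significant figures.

P_X ≈ 402 kg VSS/d

For a completely mixed reactor with recycle the Lawrence–McCarty relation gives S = K_s·(1 + k_d·θ_c) / [θ_c·(Y·k − k_d) − 1] = 18.0 × (1 + 0.0405 × 19.2) / [19.2 × (0.423 × 3.76 − 0.0405) − 1] = 32.00 / 28.76 = 1.113 mg/L.
The observed yield is Y_obs = Y/(1 + k_d·θ_c) = 0.423 / (1 + 0.0405 × 19.2) = 0.423 / 1.778 = 0.2380 g VSS per g bCOD removed.
Q·(S₀ − S) = 552 × (3060 − 1.11) × 10⁻³ = 1689 kg/d removed.
Net biomass production P_X = Y_obs × Q·(S₀ − S) = 0.2380 × 1689 = 401.8 kg VSS/d.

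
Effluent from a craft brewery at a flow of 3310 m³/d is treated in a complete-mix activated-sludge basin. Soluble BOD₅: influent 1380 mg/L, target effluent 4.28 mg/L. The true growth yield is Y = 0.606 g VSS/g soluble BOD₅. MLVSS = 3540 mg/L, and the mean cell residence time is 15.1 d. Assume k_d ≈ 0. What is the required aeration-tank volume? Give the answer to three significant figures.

Biomass mass balance (decay neglected): V·X = Y·Q·(S₀ − S)·θ_c, so V = 0.606 × 3310 × (1380 − 4.28) × 15.1 / 3540 = 11771 m³.

V ≈ 11800 m³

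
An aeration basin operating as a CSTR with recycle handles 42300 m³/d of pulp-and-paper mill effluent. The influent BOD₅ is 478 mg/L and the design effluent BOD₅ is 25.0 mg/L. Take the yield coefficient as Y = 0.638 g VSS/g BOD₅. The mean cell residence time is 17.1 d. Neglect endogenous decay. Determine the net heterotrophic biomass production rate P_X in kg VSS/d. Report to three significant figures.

P_X ≈ 12200 kg VSS/d

Since k_d ≈ 0, Y_obs = Y = 0.638 g VSS/g BOD₅.
Q·(S₀ − S) = 42300 × (478 − 25.0) × 10⁻³ = 19162 kg/d removed.
So the net sludge growth is P_X = 0.6380 × 19162 = 12225 kg VSS/d.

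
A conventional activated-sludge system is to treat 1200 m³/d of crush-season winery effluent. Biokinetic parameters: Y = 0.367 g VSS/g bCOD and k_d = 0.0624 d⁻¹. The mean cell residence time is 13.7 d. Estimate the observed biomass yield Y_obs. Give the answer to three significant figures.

The observed yield is Y_obs = Y/(1 + k_d·θ_c) = 0.367 / (1 + 0.0624 × 13.7) = 0.367 / 1.855 = 0.1979 g VSS per g bCOD removed.

Y_obs ≈ 0.198 g VSS/g bCOD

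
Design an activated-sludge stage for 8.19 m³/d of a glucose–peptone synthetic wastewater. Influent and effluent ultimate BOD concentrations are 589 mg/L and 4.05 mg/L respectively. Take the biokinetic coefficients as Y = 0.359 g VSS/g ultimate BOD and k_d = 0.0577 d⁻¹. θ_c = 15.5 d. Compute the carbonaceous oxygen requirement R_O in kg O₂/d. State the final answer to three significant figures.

Correct the yield for decay: Y_obs = Y/(1 + k_d θ_c) = 0.359 / (1 + 0.0577 × 15.5) = 0.359 / 1.894 = 0.1895.
ΔS = 589 − 4.05 = 585.0 mg/L, so the substrate removal rate is 8.19 × 585.0/1000 = 4.791 kg ultimate BOD/d.
P_X = Y_obs·Q·(S₀ − S) = 0.1895 × 4.791 = 0.9079 kg VSS/d.
R_O = Q·(S₀ − S) − 1.42·P_X = 4.791 − 1.42 × 0.9079 = 3.502 kg O₂/d.

R_O ≈ 3.50 kg O₂/d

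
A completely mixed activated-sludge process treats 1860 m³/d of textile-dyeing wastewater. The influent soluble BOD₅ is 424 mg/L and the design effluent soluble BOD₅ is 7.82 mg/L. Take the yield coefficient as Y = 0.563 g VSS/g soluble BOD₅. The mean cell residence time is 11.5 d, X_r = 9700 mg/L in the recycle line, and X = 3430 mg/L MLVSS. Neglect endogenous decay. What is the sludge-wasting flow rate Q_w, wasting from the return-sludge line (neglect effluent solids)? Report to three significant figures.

Biomass mass balance (decay neglected): V·X = Y·Q·(S₀ − S)·θ_c, so V = 0.563 × 1860 × (424 − 7.82) × 11.5 / 3430 = 1461 m³.
Wasting from the return line (neglecting effluent solids): Q_w = V·X / (θ_c·X_r) = 1461 × 3430 / (11.5 × 9700) = 44.93 m³/d.

Q_w ≈ 44.9 m³/d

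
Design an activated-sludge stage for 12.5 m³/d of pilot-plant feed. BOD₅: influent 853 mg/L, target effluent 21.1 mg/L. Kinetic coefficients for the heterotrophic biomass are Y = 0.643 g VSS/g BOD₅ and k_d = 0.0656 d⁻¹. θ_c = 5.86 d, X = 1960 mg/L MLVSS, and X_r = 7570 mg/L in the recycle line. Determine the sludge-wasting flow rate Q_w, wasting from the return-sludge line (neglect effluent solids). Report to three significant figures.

From the SRT design equation V = Y Q (S₀−S) θ_c / [X (1 + k_d θ_c)] = 0.643 × 12.5 × (853 − 21.1) × 5.86 / [1960 × (1 + 0.0656 × 5.86)] = 3.92×10^4 / 2713 = 14.44 m³.
Q_w = (V·X)/(θ_c X_r) = 14.44 × 1960 / (5.86 × 7570) = 0.6380 m³/d.

Q_w ≈ 0.638 m³/d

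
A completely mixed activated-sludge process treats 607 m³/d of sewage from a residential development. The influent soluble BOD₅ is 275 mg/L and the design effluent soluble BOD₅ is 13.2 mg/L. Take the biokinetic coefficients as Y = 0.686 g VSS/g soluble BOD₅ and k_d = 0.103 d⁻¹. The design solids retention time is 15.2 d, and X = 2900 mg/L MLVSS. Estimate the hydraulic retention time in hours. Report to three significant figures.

τ ≈ 8.81 h

Rearranging the biomass balance for a CMAS with decay, V = Y·Q·ΔS·θ_c / [X·(1+k_d θ_c)] = 0.686 × 607 × (275 − 13.2) × 15.2 / [2900 × (1 + 0.103 × 15.2)] = 1.66×10^6 / 7440 = 222.7 m³.
Hydraulic retention time τ = V/Q = 222.7 / 607 = 0.3669 d = 8.806 h.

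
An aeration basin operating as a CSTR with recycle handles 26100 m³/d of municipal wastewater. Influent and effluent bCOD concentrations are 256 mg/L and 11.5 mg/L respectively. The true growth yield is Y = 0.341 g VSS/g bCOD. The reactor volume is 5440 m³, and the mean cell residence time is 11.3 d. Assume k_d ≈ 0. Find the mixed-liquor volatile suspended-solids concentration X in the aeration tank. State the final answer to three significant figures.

X = Y·Q·ΔS·θ_c / V = 0.341 × 26100 × (256 − 11.5) × 11.3 / 5440 = 4520 mg/L.

X ≈ 4520 mg/L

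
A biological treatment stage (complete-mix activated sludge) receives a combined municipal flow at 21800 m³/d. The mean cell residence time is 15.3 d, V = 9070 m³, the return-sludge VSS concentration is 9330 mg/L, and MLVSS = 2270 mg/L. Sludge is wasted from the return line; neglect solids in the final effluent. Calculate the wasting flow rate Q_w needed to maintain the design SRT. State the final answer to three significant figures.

θ_c = V·X/(Q_w·X_r) when wasting from the recycle, so Q_w = V·X/(θ_c·X_r) = 9070 × 2270 / (15.3 × 9330) = 144.2 m³/d.

Q_w ≈ 144 m³/d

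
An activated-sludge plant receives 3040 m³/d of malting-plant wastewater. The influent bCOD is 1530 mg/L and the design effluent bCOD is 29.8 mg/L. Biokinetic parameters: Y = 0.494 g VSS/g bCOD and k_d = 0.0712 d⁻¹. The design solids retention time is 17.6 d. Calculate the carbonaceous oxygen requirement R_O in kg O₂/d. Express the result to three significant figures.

Y_obs = Y / (1 + k_d θ_c) = 0.494 / (1 + 0.0712 × 17.6) = 0.494 / 2.253 = 0.2193.
Mass of bCOD removed per day: Q(S₀ − S) = 3040 × 1500 g/m³ = 4561 kg/d.
Biomass synthesised: P_X = Y_obs × 4561 = 999.9 kg VSS/d.
Carbonaceous O₂ demand = substrate oxidised − cell-mass equivalent = 4561 − 1.42 × 999.9 = 3141 kg O₂/d.

R_O ≈ 3140 kg O₂/d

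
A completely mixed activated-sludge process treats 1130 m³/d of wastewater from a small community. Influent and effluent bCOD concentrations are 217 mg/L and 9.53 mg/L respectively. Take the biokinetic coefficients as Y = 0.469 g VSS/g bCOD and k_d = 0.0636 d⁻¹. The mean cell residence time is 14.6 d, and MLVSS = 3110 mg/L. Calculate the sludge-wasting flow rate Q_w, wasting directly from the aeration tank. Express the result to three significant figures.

Rearranging the biomass balance for a CMAS with decay, V = Y·Q·ΔS·θ_c / [X·(1+k_d θ_c)] = 0.469 × 1130 × (217 − 9.53) × 14.6 / [3110 × (1 + 0.0636 × 14.6)] = 1.61×10^6 / 5998 = 267.6 m³.
Wasting from the aeration tank: Q_w = V / θ_c = 267.6 / 14.6 = 18.33 m³/d.

Q_w ≈ 18.3 m³/d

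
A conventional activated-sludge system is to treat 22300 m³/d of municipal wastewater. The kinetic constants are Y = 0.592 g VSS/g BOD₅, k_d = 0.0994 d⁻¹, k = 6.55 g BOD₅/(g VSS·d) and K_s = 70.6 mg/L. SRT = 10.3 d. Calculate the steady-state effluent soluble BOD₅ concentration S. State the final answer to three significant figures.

S ≈ 3.77 mg/L

Effluent substrate depends only on kinetics and SRT: S = K_s(1 + k_d θ_c) / [θ_c(Yk − k_d) − 1] = 70.6 × (1 + 0.0994 × 10.3) / [10.3 × (0.592 × 6.55 − 0.0994) − 1] = 142.9 / 37.92 = 3.768 mg/L.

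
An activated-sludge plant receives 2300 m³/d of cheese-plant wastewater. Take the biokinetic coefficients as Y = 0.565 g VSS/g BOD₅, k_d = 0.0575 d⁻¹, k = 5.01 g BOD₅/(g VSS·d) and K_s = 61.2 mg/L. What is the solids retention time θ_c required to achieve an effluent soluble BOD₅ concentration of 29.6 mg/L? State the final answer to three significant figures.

θ_c ≈ 1.16 d

From 1/θ_c = Y·k·S/(K_s + S) − k_d: Y·k·S/(K_s+S) = 0.565 × 5.01 × 29.6 / (61.2 + 29.6) = 0.9228 d⁻¹.
Then 1/θ_c = μ − k_d = 0.9228 − 0.0575 = 0.8653 d⁻¹, giving θ_c = 1.156 d.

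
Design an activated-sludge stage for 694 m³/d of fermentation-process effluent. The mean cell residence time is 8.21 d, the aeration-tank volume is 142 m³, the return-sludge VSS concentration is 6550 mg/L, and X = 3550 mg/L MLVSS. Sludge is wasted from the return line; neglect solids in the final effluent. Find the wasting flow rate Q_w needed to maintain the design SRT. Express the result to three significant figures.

Q_w ≈ 9.37 m³/d

θ_c = V·X/(Q_w·X_r) when wasting from the recycle, so Q_w = V·X/(θ_c·X_r) = 142.0 × 3550 / (8.21 × 6550) = 9.374 m³/d.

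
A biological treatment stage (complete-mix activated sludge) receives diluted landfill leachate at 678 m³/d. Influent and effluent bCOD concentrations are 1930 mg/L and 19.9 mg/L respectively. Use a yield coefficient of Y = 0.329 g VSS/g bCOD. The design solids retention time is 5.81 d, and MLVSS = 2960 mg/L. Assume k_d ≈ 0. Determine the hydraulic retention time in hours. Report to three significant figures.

V·X = Y·Q·ΔS·θ_c gives V = 0.329 × 678 × (1930 − 19.9) × 5.81 / 2960 = 836.3 m³.
τ = V/Q = 836.3/678 = 1.233 d, or 29.60 h.

τ ≈ 29.6 h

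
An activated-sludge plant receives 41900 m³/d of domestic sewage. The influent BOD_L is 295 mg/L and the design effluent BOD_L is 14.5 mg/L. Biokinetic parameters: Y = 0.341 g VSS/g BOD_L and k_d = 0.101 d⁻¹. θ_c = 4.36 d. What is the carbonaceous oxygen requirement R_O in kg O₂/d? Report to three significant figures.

R_O ≈ 7800 kg O₂/d

The observed yield is Y_obs = Y/(1 + k_d·θ_c) = 0.341 / (1 + 0.101 × 4.36) = 0.341 / 1.440 = 0.2367 g VSS per g BOD_L removed.
ΔS = 295 − 14.5 = 280.5 mg/L, so the substrate removal rate is 41900 × 280.5/1000 = 11753 kg BOD_L/d.
Biomass synthesised: P_X = Y_obs × 11753 = 2782 kg VSS/d.
R_O = Q·(S₀ − S) − 1.42·P_X = 11753 − 1.42 × 2782 = 7802 kg O₂/d.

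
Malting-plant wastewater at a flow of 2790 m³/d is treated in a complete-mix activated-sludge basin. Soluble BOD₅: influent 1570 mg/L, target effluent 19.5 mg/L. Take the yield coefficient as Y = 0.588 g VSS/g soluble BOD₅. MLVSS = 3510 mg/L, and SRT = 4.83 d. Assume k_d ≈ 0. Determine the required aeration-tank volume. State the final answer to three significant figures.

V ≈ 3500 m³

V·X = Y·Q·ΔS·θ_c gives V = 0.588 × 2790 × (1570 − 19.5) × 4.83 / 3510 = 3500 m³.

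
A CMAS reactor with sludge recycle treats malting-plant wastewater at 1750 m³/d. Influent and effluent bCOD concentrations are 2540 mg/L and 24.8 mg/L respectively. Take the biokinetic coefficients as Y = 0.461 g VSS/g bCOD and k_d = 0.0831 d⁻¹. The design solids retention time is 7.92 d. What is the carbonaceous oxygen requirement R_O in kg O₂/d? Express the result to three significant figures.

Observed yield with endogenous decay: Y_obs = Y / (1 + k_d·θ_c) = 0.461 / (1 + 0.0831 × 7.92) = 0.461 / 1.658 = 0.2780 g VSS/g bCOD.
Mass of bCOD removed per day: Q(S₀ − S) = 1750 × 2515 g/m³ = 4402 kg/d.
Biomass synthesised: P_X = Y_obs × 4402 = 1224 kg VSS/d.
R_O = Q·(S₀ − S) − 1.42·P_X = 4402 − 1.42 × 1224 = 2664 kg O₂/d.

R_O ≈ 2660 kg O₂/d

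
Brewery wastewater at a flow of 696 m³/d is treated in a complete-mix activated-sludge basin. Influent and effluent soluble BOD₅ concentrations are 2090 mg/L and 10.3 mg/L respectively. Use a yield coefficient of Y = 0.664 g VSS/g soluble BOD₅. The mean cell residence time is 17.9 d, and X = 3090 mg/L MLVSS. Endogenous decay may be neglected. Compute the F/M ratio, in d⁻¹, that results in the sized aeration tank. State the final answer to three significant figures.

F/M ≈ 0.0846 d⁻¹

With k_d = 0 the design equation reduces to V = Y Q (S₀−S) θ_c / X = 0.664 × 696 × (2090 − 10.3) × 17.9 / 3090 = 5568 m³.
F/M = applied load / biomass = Q·S₀/(V·X) = 696 × 2090 / (5568 × 3090) = 0.08455 d⁻¹.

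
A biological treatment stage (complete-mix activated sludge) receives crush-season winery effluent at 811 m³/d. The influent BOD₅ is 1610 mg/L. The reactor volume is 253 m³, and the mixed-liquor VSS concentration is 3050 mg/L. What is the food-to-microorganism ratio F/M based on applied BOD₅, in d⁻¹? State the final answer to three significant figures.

F/M = applied load / biomass = Q·S₀/(V·X) = 811 × 1610 / (253.0 × 3050) = 1.692 d⁻¹.

F/M ≈ 1.69 d⁻¹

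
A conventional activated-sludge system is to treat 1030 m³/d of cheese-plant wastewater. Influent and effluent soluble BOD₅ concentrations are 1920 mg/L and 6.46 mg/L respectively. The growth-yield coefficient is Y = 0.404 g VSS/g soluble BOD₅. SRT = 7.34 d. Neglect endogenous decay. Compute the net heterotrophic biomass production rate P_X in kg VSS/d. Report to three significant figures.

P_X ≈ 796 kg VSS/d

Since k_d ≈ 0, Y_obs = Y = 0.404 g VSS/g soluble BOD₅.
Q·(S₀ − S) = 1030 × (1920 − 6.46) × 10⁻³ = 1971 kg/d removed.
So the net sludge growth is P_X = 0.4040 × 1971 = 796.3 kg VSS/d.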